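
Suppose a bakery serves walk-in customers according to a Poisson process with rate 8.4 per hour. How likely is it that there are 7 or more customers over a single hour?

0.7330

With mean μ = 8.4 per hour,
P(N ≥ 7) = 1 − P(N ≤ 6) = 1 − Σ_{j=0}^{6} e^(−μ) μ^j/j! ≈ 0.7330.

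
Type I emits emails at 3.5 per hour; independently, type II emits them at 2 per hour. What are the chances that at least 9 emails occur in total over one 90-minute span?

0.4423

Independent Poisson processes superpose: combined rate λ = 3.5 + 2 = 5.5 per hour.
Over the interval, μ = 5.5 × 1.5 = 8.25 (a 90-minute span = 1.5 hours).
P(N ≥ 9) = 1 − P(N ≤ 8) ≈ 0.4423.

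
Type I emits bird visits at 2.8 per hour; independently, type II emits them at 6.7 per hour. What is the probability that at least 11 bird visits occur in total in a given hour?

0.3547

Independent Poisson processes superpose: combined rate λ = 2.8 + 6.7 = 9.5 per hour.
So μ = 9.5.
P(N ≥ 11) = 1 − P(N ≤ 10) ≈ 0.3547.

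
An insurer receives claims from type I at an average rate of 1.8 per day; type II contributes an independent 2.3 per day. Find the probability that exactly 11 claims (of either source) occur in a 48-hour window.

Independent Poisson processes superpose: combined rate λ = 1.8 + 2.3 = 4.1 per day.
Over the interval, μ = 4.1 × 2 = 8.2 (a 48-hour window = 2 days).
P(N = 11) = e^(−8.2) · 8.2^11/11! ≈ 0.0776.

0.0776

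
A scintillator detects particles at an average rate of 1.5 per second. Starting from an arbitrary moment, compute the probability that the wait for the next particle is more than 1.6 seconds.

0.0907

The wait for the next event is exponential with rate λ = 1.5 per second.
P(T > 1.6) = e^(−λt) = e^(−1.5 × 1.6) = e^(−2.4) ≈ 0.0907.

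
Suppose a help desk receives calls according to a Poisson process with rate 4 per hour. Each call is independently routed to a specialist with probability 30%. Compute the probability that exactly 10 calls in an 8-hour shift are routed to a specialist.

0.1241

Thinning: the calls that are routed to a specialist themselves form a Poisson process with rate 0.3 × 4 = 1.2 per hour.
Over the interval, μ = 1.2 × 8 = 9.6 (an 8-hour shift = 8 hours).
P(N = 10) = e^(−9.6) · 9.6^10/10! ≈ 0.1241.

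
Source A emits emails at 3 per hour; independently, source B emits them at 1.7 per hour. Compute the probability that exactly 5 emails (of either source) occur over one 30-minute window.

Independent Poisson processes superpose: combined rate λ = 3 + 1.7 = 4.7 per hour.
Over the interval, μ = 4.7 × 0.5 = 2.35 (a 30-minute window = 0.5 hours).
P(N = 5) = e^(−2.35) · 2.35^5/5! ≈ 0.0570.

0.0570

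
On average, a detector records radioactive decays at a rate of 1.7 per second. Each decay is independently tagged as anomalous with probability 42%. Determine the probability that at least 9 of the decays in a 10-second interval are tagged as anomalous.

0.2893

Thinning: the decays that are tagged as anomalous themselves form a Poisson process with rate 0.42 × 1.7 = 0.714 per second.
Over the interval, μ = 0.714 × 10 = 7.14 (a 10-second interval = 10 seconds).
P(N ≥ 9) = 1 − P(N ≤ 8) ≈ 0.2893.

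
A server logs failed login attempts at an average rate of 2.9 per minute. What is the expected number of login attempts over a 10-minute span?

29

E[N] = λt = 2.9 × 10 = 29 (a 10-minute span = 10 minutes).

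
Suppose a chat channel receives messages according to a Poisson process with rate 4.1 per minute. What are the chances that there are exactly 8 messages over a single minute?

0.0328

With mean μ = 4.1 per minute,
P(N = 8) = e^(−μ) μ^8/8! = e^(−4.1) · 4.1^8/40320 ≈ 0.0328.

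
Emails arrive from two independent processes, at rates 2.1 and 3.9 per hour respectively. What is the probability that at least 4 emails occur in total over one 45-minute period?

0.6577

Independent Poisson processes superpose: combined rate λ = 2.1 + 3.9 = 6 per hour.
Over the interval, μ = 6 × 0.75 = 4.5 (a 45-minute period = 0.75 hours).
P(N ≥ 4) = 1 − P(N ≤ 3) ≈ 0.6577.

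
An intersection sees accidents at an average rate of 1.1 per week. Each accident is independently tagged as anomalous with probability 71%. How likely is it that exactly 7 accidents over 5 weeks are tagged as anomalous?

Thinning: the accidents that are tagged as anomalous themselves form a Poisson process with rate 0.71 × 1.1 = 0.781 per week.
Over the interval, μ = 0.781 × 5 = 3.905 (5 weeks).
P(N = 7) = e^(−3.905) · 3.905^7/7! ≈ 0.0553.

0.0553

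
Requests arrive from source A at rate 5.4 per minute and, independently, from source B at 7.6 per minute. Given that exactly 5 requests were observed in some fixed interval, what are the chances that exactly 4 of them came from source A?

Given the total, each event is independently from source A with probability p = λ_A/(λ_A+λ_B) = 5.4/13 ≈ 0.4154.
So K ~ Binomial(5, 5.4/13): P(K = 4) = C(5,4) · (5.4/13)^4 · (7.6/13)^1 ≈ 0.0870.

0.0870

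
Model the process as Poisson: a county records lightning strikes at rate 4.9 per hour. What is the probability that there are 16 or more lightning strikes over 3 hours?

0.4012

Over the interval, μ = 4.9 × 3 = 14.7 (3 hours).
P(N ≥ 16) = 1 − P(N ≤ 15) = 1 − Σ_{j=0}^{15} e^(−μ) μ^j/j! ≈ 0.4012.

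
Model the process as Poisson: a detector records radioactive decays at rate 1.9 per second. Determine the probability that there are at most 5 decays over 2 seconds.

0.8156

Over the interval, μ = 1.9 × 2 = 3.8 (2 seconds).
P(N ≤ 5) = Σ_{j=0}^{5} e^(−μ) μ^j/j! ≈ 0.8156.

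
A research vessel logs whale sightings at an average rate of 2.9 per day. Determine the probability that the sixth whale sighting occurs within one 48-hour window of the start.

0.5217

Over the interval, μ = 2.9 × 2 = 5.8 (a 48-hour window = 2 days).
The sixth arrival falls in the interval iff at least 6 events occur there: P(S_6 ≤ t) = P(N ≥ 6) = 1 − P(N ≤ 5) ≈ 0.5217.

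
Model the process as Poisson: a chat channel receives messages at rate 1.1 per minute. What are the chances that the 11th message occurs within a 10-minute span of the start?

Over the interval, μ = 1.1 × 10 = 11 (a 10-minute span = 10 minutes).
The 11th arrival falls in the interval iff at least 11 events occur there: P(S_11 ≤ t) = P(N ≥ 11) = 1 − P(N ≤ 10) ≈ 0.5401.

0.5401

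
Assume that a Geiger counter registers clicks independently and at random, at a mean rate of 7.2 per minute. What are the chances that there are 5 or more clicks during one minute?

With mean μ = 7.2 per minute,
P(N ≥ 5) = 1 − P(N ≤ 4) = 1 − Σ_{j=0}^{4} e^(−μ) μ^j/j! ≈ 0.8445.

0.8445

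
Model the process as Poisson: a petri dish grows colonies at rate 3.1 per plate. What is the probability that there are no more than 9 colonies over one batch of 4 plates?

Over the interval, μ = 3.1 × 4 = 12.4 (a batch of 4 plates = 4 plates).
P(N ≤ 9) = Σ_{j=0}^{9} e^(−μ) μ^j/j! ≈ 0.2092.

0.2092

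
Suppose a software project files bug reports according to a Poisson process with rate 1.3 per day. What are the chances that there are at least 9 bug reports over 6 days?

Over the interval, μ = 1.3 × 6 = 7.8 (6 days).
P(N ≥ 9) = 1 − P(N ≤ 8) = 1 − Σ_{j=0}^{8} e^(−μ) μ^j/j! ≈ 0.3796.

0.3796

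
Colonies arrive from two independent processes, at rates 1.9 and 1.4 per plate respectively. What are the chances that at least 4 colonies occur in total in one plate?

0.4197

Independent Poisson processes superpose: combined rate λ = 1.9 + 1.4 = 3.3 per plate.
So μ = 3.3.
P(N ≥ 4) = 1 − P(N ≤ 3) ≈ 0.4197.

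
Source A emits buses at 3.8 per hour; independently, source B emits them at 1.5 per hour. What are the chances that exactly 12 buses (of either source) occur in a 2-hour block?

Independent Poisson processes superpose: combined rate λ = 3.8 + 1.5 = 5.3 per hour.
Over the interval, μ = 5.3 × 2 = 10.6 (a 2-hour block = 2 hours).
P(N = 12) = e^(−10.6) · 10.6^12/12! ≈ 0.1047.

0.1047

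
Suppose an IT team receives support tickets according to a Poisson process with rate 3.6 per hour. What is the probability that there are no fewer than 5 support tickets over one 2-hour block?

0.8445

Over the interval, μ = 3.6 × 2 = 7.2 (a 2-hour block = 2 hours).
P(N ≥ 5) = 1 − P(N ≤ 4) = 1 − Σ_{j=0}^{4} e^(−μ) μ^j/j! ≈ 0.8445.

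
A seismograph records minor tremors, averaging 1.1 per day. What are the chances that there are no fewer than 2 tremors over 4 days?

0.9337

Over the interval, μ = 1.1 × 4 = 4.4 (4 days).
P(N ≥ 2) = 1 − P(N ≤ 1) = 1 − Σ_{j=0}^{1} e^(−μ) μ^j/j! ≈ 0.9337.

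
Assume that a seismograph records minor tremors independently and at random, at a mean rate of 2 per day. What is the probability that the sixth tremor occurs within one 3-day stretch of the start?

0.5543

Over the interval, μ = 2 × 3 = 6 (a 3-day stretch = 3 days).
The sixth arrival falls in the interval iff at least 6 events occur there: P(S_6 ≤ t) = P(N ≥ 6) = 1 − P(N ≤ 5) ≈ 0.5543.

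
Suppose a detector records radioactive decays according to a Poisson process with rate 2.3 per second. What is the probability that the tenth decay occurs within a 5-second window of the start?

Over the interval, μ = 2.3 × 5 = 11.5 (a 5-second window = 5 seconds).
The tenth arrival falls in the interval iff at least 10 events occur there: P(S_10 ≤ t) = P(N ≥ 10) = 1 − P(N ≤ 9) ≈ 0.7112.

0.7112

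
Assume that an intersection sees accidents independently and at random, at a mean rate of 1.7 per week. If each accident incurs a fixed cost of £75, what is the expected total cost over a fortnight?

E[N] = 1.7 × 2 = 3.4 (a fortnight = 2 weeks); E[cost] = 3.4 × £75 = £255.

£255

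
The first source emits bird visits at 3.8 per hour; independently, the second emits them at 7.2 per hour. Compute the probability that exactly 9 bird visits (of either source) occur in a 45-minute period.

Independent Poisson processes superpose: combined rate λ = 3.8 + 7.2 = 11 per hour.
Over the interval, μ = 11 × 0.75 = 8.25 (a 45-minute period = 0.75 hours).
P(N = 9) = e^(−8.25) · 8.25^9/9! ≈ 0.1275.

0.1275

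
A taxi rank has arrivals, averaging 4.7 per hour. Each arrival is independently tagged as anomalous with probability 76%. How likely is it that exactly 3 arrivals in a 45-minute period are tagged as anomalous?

Thinning: the arrivals that are tagged as anomalous themselves form a Poisson process with rate 0.76 × 4.7 = 3.572 per hour.
Over the interval, μ = 3.572 × 0.75 = 2.679 (a 45-minute period = 0.75 hours).
P(N = 3) = e^(−2.679) · 2.679^3/3! ≈ 0.2199.

0.2199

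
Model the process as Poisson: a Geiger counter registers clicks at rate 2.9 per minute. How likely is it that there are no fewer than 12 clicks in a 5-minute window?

Over the interval, μ = 2.9 × 5 = 14.5 (a 5-minute window = 5 minutes).
P(N ≥ 12) = 1 − P(N ≤ 11) = 1 − Σ_{j=0}^{11} e^(−μ) μ^j/j! ≈ 0.7799.

0.7799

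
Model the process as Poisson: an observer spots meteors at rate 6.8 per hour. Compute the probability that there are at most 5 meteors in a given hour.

With mean μ = 6.8 per hour,
P(N ≤ 5) = Σ_{j=0}^{5} e^(−μ) μ^j/j! ≈ 0.3270.

0.3270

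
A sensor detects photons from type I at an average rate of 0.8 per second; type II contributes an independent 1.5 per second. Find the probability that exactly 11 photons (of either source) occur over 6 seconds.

Independent Poisson processes superpose: combined rate λ = 0.8 + 1.5 = 2.3 per second.
Over the interval, μ = 2.3 × 6 = 13.8 (6 seconds).
P(N = 11) = e^(−13.8) · 13.8^11/11! ≈ 0.0880.

0.0880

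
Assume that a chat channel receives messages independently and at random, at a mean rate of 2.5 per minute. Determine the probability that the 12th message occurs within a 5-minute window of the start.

Over the interval, μ = 2.5 × 5 = 12.5 (a 5-minute window = 5 minutes).
The 12th arrival falls in the interval iff at least 12 events occur there: P(S_12 ≤ t) = P(N ≥ 12) = 1 − P(N ≤ 11) ≈ 0.5942.

0.5942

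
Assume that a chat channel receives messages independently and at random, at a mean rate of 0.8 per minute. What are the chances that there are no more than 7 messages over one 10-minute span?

Over the interval, μ = 0.8 × 10 = 8 (a 10-minute span = 10 minutes).
P(N ≤ 7) = Σ_{j=0}^{7} e^(−μ) μ^j/j! ≈ 0.4530.

0.4530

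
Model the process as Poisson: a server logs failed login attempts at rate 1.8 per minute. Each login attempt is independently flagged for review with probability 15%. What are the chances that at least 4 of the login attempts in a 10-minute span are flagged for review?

0.2859

Thinning: the login attempts that are flagged for review themselves form a Poisson process with rate 0.15 × 1.8 = 0.27 per minute.
Over the interval, μ = 0.27 × 10 = 2.7 (a 10-minute span = 10 minutes).
P(N ≥ 4) = 1 − P(N ≤ 3) ≈ 0.2859.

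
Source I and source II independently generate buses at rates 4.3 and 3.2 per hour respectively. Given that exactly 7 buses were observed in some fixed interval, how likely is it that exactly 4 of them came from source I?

0.2937

Given the total, each event is independently from source I with probability p = λ_I/(λ_I+λ_II) = 4.3/7.5 ≈ 0.5733.
So K ~ Binomial(7, 4.3/7.5): P(K = 4) = C(7,4) · (4.3/7.5)^4 · (3.2/7.5)^3 ≈ 0.2937.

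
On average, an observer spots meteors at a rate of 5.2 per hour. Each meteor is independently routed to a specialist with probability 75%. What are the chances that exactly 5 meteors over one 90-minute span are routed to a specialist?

Thinning: the meteors that are routed to a specialist themselves form a Poisson process with rate 0.75 × 5.2 = 3.9 per hour.
Over the interval, μ = 3.9 × 1.5 = 5.85 (a 90-minute span = 1.5 hours).
P(N = 5) = e^(−5.85) · 5.85^5/5! ≈ 0.1644.

0.1644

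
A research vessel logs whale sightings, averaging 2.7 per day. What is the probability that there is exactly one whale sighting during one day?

With mean μ = 2.7 per day,
P(N = 1) = e^(−μ) μ^1/1! = e^(−2.7) · 2.7^1/1 ≈ 0.1815.

0.1815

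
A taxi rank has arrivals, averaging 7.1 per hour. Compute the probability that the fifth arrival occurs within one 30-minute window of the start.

0.2840

Over the interval, μ = 7.1 × 0.5 = 3.55 (a 30-minute window = 0.5 hours).
The fifth arrival falls in the interval iff at least 5 events occur there: P(S_5 ≤ t) = P(N ≥ 5) = 1 − P(N ≤ 4) ≈ 0.2840.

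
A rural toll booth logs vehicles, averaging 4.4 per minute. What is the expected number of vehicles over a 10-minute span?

44

E[N] = λt = 4.4 × 10 = 44 (a 10-minute span = 10 minutes).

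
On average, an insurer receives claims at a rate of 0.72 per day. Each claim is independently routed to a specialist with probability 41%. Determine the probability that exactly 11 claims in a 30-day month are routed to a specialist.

Thinning: the claims that are routed to a specialist themselves form a Poisson process with rate 0.41 × 0.72 = 0.2952 per day.
Over the interval, μ = 0.2952 × 30 = 8.856 (a 30-day month = 30 days).
P(N = 11) = e^(−8.856) · 8.856^11/11! ≈ 0.0938.

0.0938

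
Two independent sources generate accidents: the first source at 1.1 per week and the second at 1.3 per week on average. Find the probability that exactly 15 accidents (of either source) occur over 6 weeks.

0.1012

Independent Poisson processes superpose: combined rate λ = 1.1 + 1.3 = 2.4 per week.
Over the interval, μ = 2.4 × 6 = 14.4 (6 weeks).
P(N = 15) = e^(−14.4) · 14.4^15/15! ≈ 0.1012.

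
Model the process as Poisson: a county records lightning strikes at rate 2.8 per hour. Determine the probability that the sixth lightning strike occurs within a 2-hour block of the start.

Over the interval, μ = 2.8 × 2 = 5.6 (a 2-hour block = 2 hours).
The sixth arrival falls in the interval iff at least 6 events occur there: P(S_6 ≤ t) = P(N ≥ 6) = 1 − P(N ≤ 5) ≈ 0.4881.

0.4881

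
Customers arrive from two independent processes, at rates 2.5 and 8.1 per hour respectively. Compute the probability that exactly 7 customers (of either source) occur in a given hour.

Independent Poisson processes superpose: combined rate λ = 2.5 + 8.1 = 10.6 per hour.
So μ = 10.6.
P(N = 7) = e^(−10.6) · 10.6^7/7! ≈ 0.0743.

0.0743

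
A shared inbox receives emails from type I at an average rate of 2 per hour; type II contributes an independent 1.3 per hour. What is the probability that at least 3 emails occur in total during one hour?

0.6406

Independent Poisson processes superpose: combined rate λ = 2 + 1.3 = 3.3 per hour.
So μ = 3.3.
P(N ≥ 3) = 1 − P(N ≤ 2) ≈ 0.6406.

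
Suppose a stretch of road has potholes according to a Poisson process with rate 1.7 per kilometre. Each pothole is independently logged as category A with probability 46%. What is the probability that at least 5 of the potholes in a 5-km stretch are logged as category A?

Thinning: the potholes that are logged as category A themselves form a Poisson process with rate 0.46 × 1.7 = 0.782 per kilometre.
Over the interval, μ = 0.782 × 5 = 3.91 (a 5-km stretch = 5 kilometres).
P(N ≥ 5) = 1 − P(N ≤ 4) ≈ 0.3536.

0.3536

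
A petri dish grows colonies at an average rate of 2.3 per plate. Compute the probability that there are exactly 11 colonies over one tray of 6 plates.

Over the interval, μ = 2.3 × 6 = 13.8 (a tray of 6 plates = 6 plates).
P(N = 11) = e^(−μ) μ^11/11! = e^(−13.8) · 13.8^11/39916800 ≈ 0.0880.

0.0880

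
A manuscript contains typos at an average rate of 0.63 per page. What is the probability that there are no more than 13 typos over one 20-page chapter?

Over the interval, μ = 0.63 × 20 = 12.6 (a 20-page chapter = 20 pages).
P(N ≤ 13) = Σ_{j=0}^{13} e^(−μ) μ^j/j! ≈ 0.6169.

0.6169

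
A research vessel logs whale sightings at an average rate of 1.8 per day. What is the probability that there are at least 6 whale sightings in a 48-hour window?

0.1559

Over the interval, μ = 1.8 × 2 = 3.6 (a 48-hour window = 2 days).
P(N ≥ 6) = 1 − P(N ≤ 5) = 1 − Σ_{j=0}^{5} e^(−μ) μ^j/j! ≈ 0.1559.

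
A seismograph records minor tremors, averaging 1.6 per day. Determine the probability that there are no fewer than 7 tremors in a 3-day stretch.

0.2092

Over the interval, μ = 1.6 × 3 = 4.8 (a 3-day stretch = 3 days).
P(N ≥ 7) = 1 − P(N ≤ 6) = 1 − Σ_{j=0}^{6} e^(−μ) μ^j/j! ≈ 0.2092.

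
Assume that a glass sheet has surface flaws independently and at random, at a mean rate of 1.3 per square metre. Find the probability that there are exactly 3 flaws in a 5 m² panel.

Over the interval, μ = 1.3 × 5 = 6.5 (a 5 m² panel = 5 square metres).
P(N = 3) = e^(−μ) μ^3/3! = e^(−6.5) · 6.5^3/6 ≈ 0.0688.

0.0688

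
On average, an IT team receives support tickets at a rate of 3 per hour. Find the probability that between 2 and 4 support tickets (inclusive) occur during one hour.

With mean μ = 3 per hour,
P(2 ≤ N ≤ 4) = Σ_{j=2}^{4} e^(−3) · 3^j/j! ≈ 0.6161.

0.6161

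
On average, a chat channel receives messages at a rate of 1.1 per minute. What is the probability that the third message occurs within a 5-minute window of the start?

Over the interval, μ = 1.1 × 5 = 5.5 (a 5-minute window = 5 minutes).
The third arrival falls in the interval iff at least 3 events occur there: P(S_3 ≤ t) = P(N ≥ 3) = 1 − P(N ≤ 2) ≈ 0.9116.

0.9116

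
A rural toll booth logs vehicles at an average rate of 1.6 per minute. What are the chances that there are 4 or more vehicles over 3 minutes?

Over the interval, μ = 1.6 × 3 = 4.8 (3 minutes).
P(N ≥ 4) = 1 − P(N ≤ 3) = 1 − Σ_{j=0}^{3} e^(−μ) μ^j/j! ≈ 0.7058.

0.7058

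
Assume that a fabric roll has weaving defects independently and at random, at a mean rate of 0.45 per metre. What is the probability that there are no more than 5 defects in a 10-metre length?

0.7029

Over the interval, μ = 0.45 × 10 = 4.5 (a 10-metre length = 10 metres).
P(N ≤ 5) = Σ_{j=0}^{5} e^(−μ) μ^j/j! ≈ 0.7029.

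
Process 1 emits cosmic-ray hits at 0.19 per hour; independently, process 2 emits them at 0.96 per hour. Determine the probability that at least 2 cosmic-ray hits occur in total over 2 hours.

0.6691

Independent Poisson processes superpose: combined rate λ = 0.19 + 0.96 = 1.15 per hour.
Over the interval, μ = 1.15 × 2 = 2.3 (2 hours).
P(N ≥ 2) = 1 − P(N ≤ 1) ≈ 0.6691.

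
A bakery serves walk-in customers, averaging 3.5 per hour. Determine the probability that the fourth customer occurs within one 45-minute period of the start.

0.2694

Over the interval, μ = 3.5 × 0.75 = 2.625 (a 45-minute period = 0.75 hours).
The fourth arrival falls in the interval iff at least 4 events occur there: P(S_4 ≤ t) = P(N ≥ 4) = 1 − P(N ≤ 3) ≈ 0.2694.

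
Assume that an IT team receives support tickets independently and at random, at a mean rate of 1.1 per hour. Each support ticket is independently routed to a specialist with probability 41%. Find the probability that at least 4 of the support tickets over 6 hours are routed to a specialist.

Thinning: the support tickets that are routed to a specialist themselves form a Poisson process with rate 0.41 × 1.1 = 0.451 per hour.
Over the interval, μ = 0.451 × 6 = 2.706 (6 hours).
P(N ≥ 4) = 1 − P(N ≤ 3) ≈ 0.2872.

0.2872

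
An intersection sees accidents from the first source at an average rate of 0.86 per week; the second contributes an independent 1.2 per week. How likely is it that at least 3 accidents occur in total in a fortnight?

0.7790

Independent Poisson processes superpose: combined rate λ = 0.86 + 1.2 = 2.06 per week.
Over the interval, μ = 2.06 × 2 = 4.12 (a fortnight = 2 weeks).
P(N ≥ 3) = 1 − P(N ≤ 2) ≈ 0.7790.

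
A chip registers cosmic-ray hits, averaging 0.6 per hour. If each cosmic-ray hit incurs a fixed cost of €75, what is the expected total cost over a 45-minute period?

E[N] = 0.6 × 0.75 = 0.45 (a 45-minute period = 0.75 hours); E[cost] = 0.45 × €75 = €33.75.

€33.75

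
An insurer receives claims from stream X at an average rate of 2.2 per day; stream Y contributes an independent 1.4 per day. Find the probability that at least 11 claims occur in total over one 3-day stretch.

0.5160

Independent Poisson processes superpose: combined rate λ = 2.2 + 1.4 = 3.6 per day.
Over the interval, μ = 3.6 × 3 = 10.8 (a 3-day stretch = 3 days).
P(N ≥ 11) = 1 − P(N ≤ 10) ≈ 0.5160.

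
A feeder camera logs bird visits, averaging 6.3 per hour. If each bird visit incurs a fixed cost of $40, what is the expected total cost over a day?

E[N] = 6.3 × 24 = 151.2 (a day = 24 hours); E[cost] = 151.2 × $40 = $6048.

$6048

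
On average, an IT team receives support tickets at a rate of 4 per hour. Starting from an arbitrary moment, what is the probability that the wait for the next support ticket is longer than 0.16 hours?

0.5273

The wait for the next event is exponential with rate λ = 4 per hour.
P(T > 0.16) = e^(−λt) = e^(−4 × 0.16) = e^(−0.64) ≈ 0.5273.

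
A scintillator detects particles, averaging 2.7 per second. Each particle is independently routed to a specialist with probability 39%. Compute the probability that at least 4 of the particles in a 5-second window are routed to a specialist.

Thinning: the particles that are routed to a specialist themselves form a Poisson process with rate 0.39 × 2.7 = 1.053 per second.
Over the interval, μ = 1.053 × 5 = 5.265 (a 5-second window = 5 seconds).
P(N ≥ 4) = 1 − P(N ≤ 3) ≈ 0.7702.

0.7702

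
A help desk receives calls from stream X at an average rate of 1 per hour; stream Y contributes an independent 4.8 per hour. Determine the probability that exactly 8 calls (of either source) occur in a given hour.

Independent Poisson processes superpose: combined rate λ = 1 + 4.8 = 5.8 per hour.
So μ = 5.8.
P(N = 8) = e^(−5.8) · 5.8^8/8! ≈ 0.0962.

0.0962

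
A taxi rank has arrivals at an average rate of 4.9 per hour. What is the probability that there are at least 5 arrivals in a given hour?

With mean μ = 4.9 per hour,
P(N ≥ 5) = 1 − P(N ≤ 4) = 1 − Σ_{j=0}^{4} e^(−μ) μ^j/j! ≈ 0.5418.

0.5418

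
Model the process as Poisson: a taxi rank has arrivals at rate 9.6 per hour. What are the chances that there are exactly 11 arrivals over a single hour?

With mean μ = 9.6 per hour,
P(N = 11) = e^(−μ) μ^11/11! = e^(−9.6) · 9.6^11/39916800 ≈ 0.1083.

0.1083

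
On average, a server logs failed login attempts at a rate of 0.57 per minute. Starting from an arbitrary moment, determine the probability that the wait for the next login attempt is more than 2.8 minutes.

The wait for the next event is exponential with rate λ = 0.57 per minute.
P(T > 2.8) = e^(−λt) = e^(−0.57 × 2.8) = e^(−1.596) ≈ 0.2027.

0.2027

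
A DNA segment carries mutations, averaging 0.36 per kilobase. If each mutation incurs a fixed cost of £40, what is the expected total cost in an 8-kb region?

£115.2

E[N] = 0.36 × 8 = 2.88 (an 8-kb region = 8 kilobases); E[cost] = 2.88 × £40 = £115.2.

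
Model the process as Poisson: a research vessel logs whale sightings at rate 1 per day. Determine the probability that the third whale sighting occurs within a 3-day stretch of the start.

Over the interval, μ = 1 × 3 = 3 (a 3-day stretch = 3 days).
The third arrival falls in the interval iff at least 3 events occur there: P(S_3 ≤ t) = P(N ≥ 3) = 1 − P(N ≤ 2) ≈ 0.5768.

0.5768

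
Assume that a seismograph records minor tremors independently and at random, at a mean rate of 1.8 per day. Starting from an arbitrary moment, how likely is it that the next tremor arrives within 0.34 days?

0.4577

Inter-arrival times are exponential with rate λ = 1.8 per day.
P(T ≤ 0.34) = 1 − e^(−λt) = 1 − e^(−1.8 × 0.34) = 1 − e^(−0.612) ≈ 0.4577.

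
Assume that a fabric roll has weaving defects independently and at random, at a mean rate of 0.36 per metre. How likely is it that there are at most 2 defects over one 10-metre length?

Over the interval, μ = 0.36 × 10 = 3.6 (a 10-metre length = 10 metres).
P(N ≤ 2) = Σ_{j=0}^{2} e^(−μ) μ^j/j! ≈ 0.3027.

0.3027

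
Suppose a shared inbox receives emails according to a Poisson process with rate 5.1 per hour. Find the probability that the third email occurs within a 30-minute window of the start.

0.4689

Over the interval, μ = 5.1 × 0.5 = 2.55 (a 30-minute window = 0.5 hours).
The third arrival falls in the interval iff at least 3 events occur there: P(S_3 ≤ t) = P(N ≥ 3) = 1 − P(N ≤ 2) ≈ 0.4689.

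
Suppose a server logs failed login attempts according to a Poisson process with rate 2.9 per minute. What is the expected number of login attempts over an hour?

E[N] = λt = 2.9 × 60 = 174 (an hour = 60 minutes).

174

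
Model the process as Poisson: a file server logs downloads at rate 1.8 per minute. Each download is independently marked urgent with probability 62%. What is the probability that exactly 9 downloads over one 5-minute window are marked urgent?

Thinning: the downloads that are marked urgent themselves form a Poisson process with rate 0.62 × 1.8 = 1.116 per minute.
Over the interval, μ = 1.116 × 5 = 5.58 (a 5-minute window = 5 minutes).
P(N = 9) = e^(−5.58) · 5.58^9/9! ≈ 0.0545.

0.0545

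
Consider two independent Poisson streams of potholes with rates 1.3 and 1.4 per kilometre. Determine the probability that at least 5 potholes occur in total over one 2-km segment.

Independent Poisson processes superpose: combined rate λ = 1.3 + 1.4 = 2.7 per kilometre.
Over the interval, μ = 2.7 × 2 = 5.4 (a 2-km segment = 2 kilometres).
P(N ≥ 5) = 1 − P(N ≤ 4) ≈ 0.6267.

0.6267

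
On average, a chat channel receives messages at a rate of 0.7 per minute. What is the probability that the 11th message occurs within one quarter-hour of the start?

0.4793

Over the interval, μ = 0.7 × 15 = 10.5 (a quarter-hour = 15 minutes).
The 11th arrival falls in the interval iff at least 11 events occur there: P(S_11 ≤ t) = P(N ≥ 11) = 1 − P(N ≤ 10) ≈ 0.4793.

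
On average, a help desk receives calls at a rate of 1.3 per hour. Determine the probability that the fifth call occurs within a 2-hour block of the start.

0.1226

Over the interval, μ = 1.3 × 2 = 2.6 (a 2-hour block = 2 hours).
The fifth arrival falls in the interval iff at least 5 events occur there: P(S_5 ≤ t) = P(N ≥ 5) = 1 − P(N ≤ 4) ≈ 0.1226.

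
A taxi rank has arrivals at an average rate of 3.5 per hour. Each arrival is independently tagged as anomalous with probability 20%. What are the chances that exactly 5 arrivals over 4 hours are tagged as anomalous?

Thinning: the arrivals that are tagged as anomalous themselves form a Poisson process with rate 0.2 × 3.5 = 0.7 per hour.
Over the interval, μ = 0.7 × 4 = 2.8 (4 hours).
P(N = 5) = e^(−2.8) · 2.8^5/5! ≈ 0.0872.

0.0872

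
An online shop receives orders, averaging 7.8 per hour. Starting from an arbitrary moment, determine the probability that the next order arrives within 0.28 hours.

0.8874

Inter-arrival times are exponential with rate λ = 7.8 per hour.
P(T ≤ 0.28) = 1 − e^(−λt) = 1 − e^(−7.8 × 0.28) = 1 − e^(−2.184) ≈ 0.8874.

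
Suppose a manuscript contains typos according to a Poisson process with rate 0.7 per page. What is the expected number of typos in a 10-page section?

7

E[N] = λt = 0.7 × 10 = 7 (a 10-page section = 10 pages).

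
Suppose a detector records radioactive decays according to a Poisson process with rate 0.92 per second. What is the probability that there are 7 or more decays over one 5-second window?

Over the interval, μ = 0.92 × 5 = 4.6 (a 5-second window = 5 seconds).
P(N ≥ 7) = 1 − P(N ≤ 6) = 1 − Σ_{j=0}^{6} e^(−μ) μ^j/j! ≈ 0.1820.

0.1820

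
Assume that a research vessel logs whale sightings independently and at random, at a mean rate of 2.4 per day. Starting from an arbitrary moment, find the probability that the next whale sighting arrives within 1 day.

0.9093

Inter-arrival times are exponential with rate λ = 2.4 per day.
P(T ≤ 1) = 1 − e^(−λt) = 1 − e^(−2.4 × 1) = 1 − e^(−2.4) ≈ 0.9093.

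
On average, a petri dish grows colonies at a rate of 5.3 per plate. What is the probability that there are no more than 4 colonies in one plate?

0.3895

With mean μ = 5.3 per plate,
P(N ≤ 4) = Σ_{j=0}^{4} e^(−μ) μ^j/j! ≈ 0.3895.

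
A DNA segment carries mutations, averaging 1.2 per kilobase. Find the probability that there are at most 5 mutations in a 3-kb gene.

Over the interval, μ = 1.2 × 3 = 3.6 (a 3-kb gene = 3 kilobases).
P(N ≤ 5) = Σ_{j=0}^{5} e^(−μ) μ^j/j! ≈ 0.8441.

0.8441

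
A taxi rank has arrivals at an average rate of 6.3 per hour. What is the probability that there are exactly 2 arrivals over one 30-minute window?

Over the interval, μ = 6.3 × 0.5 = 3.15 (a 30-minute window = 0.5 hours).
P(N = 2) = e^(−μ) μ^2/2! = e^(−3.15) · 3.15^2/2 ≈ 0.2126.

0.2126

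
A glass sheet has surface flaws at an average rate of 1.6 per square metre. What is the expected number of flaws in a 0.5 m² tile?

E[N] = λt = 1.6 × 0.5 = 0.8 (a 0.5 m² tile = 0.5 square metres).

0.8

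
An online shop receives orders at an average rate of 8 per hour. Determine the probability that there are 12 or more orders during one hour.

0.1119

With mean μ = 8 per hour,
P(N ≥ 12) = 1 − P(N ≤ 11) = 1 − Σ_{j=0}^{11} e^(−μ) μ^j/j! ≈ 0.1119.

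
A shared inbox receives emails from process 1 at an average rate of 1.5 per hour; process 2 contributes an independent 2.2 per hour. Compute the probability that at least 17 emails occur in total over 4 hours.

0.3168

Independent Poisson processes superpose: combined rate λ = 1.5 + 2.2 = 3.7 per hour.
Over the interval, μ = 3.7 × 4 = 14.8 (4 hours).
P(N ≥ 17) = 1 − P(N ≤ 16) ≈ 0.3168.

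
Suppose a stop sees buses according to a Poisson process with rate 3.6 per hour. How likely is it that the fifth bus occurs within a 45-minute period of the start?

Over the interval, μ = 3.6 × 0.75 = 2.7 (a 45-minute period = 0.75 hours).
The fifth arrival falls in the interval iff at least 5 events occur there: P(S_5 ≤ t) = P(N ≥ 5) = 1 − P(N ≤ 4) ≈ 0.1371.

0.1371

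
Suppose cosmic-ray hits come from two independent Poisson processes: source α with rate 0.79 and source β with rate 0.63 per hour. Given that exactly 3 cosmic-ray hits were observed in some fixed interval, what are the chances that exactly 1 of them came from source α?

0.3285

Given the total, each event is independently from source α with probability p = λ_α/(λ_α+λ_β) = 0.79/1.42 ≈ 0.5563.
So K ~ Binomial(3, 0.79/1.42): P(K = 1) = C(3,1) · (0.79/1.42)^1 · (0.63/1.42)^2 ≈ 0.3285.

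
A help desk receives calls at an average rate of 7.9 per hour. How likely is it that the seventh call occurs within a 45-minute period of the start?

0.3817

Over the interval, μ = 7.9 × 0.75 = 5.925 (a 45-minute period = 0.75 hours).
The seventh arrival falls in the interval iff at least 7 events occur there: P(S_7 ≤ t) = P(N ≥ 7) = 1 − P(N ≤ 6) ≈ 0.3817.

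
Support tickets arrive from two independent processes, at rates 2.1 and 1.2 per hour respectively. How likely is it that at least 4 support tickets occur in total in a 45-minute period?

0.2371

Independent Poisson processes superpose: combined rate λ = 2.1 + 1.2 = 3.3 per hour.
Over the interval, μ = 3.3 × 0.75 = 2.475 (a 45-minute period = 0.75 hours).
P(N ≥ 4) = 1 − P(N ≤ 3) ≈ 0.2371.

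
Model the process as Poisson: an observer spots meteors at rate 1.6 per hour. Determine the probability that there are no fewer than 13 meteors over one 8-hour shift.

Over the interval, μ = 1.6 × 8 = 12.8 (an 8-hour shift = 8 hours).
P(N ≥ 13) = 1 − P(N ≤ 12) = 1 − Σ_{j=0}^{12} e^(−μ) μ^j/j! ≈ 0.5147.

0.5147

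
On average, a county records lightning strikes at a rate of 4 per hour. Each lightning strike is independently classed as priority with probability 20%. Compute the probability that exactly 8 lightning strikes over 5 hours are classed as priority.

Thinning: the lightning strikes that are classed as priority themselves form a Poisson process with rate 0.2 × 4 = 0.8 per hour.
Over the interval, μ = 0.8 × 5 = 4 (5 hours).
P(N = 8) = e^(−4) · 4^8/8! ≈ 0.0298.

0.0298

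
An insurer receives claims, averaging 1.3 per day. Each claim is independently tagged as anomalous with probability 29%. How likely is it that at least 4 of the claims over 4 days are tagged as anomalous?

0.0667

Thinning: the claims that are tagged as anomalous themselves form a Poisson process with rate 0.29 × 1.3 = 0.377 per day.
Over the interval, μ = 0.377 × 4 = 1.508 (4 days).
P(N ≥ 4) = 1 − P(N ≤ 3) ≈ 0.0667.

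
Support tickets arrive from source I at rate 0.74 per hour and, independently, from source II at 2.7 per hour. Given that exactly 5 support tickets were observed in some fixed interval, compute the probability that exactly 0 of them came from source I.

0.2979

Given the total, each event is independently from source I with probability p = λ_I/(λ_I+λ_II) = 0.74/3.44 ≈ 0.2151.
So K ~ Binomial(5, 0.74/3.44): P(K = 0) = C(5,0) · (0.74/3.44)^0 · (2.7/3.44)^5 ≈ 0.2979.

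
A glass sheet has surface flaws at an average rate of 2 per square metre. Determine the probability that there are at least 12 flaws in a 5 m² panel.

0.3032

Over the interval, μ = 2 × 5 = 10 (a 5 m² panel = 5 square metres).
P(N ≥ 12) = 1 − P(N ≤ 11) = 1 − Σ_{j=0}^{11} e^(−μ) μ^j/j! ≈ 0.3032.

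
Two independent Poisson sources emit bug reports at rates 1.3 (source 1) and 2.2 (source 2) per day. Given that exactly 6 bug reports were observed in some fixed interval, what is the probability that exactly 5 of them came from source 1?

0.0267

Given the total, each event is independently from source 1 with probability p = λ_1/(λ_1+λ_2) = 1.3/3.5 ≈ 0.3714.
So K ~ Binomial(6, 1.3/3.5): P(K = 5) = C(6,5) · (1.3/3.5)^5 · (2.2/3.5)^1 ≈ 0.0267.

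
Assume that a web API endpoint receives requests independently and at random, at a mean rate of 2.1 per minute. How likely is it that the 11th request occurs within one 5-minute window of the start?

0.4793

Over the interval, μ = 2.1 × 5 = 10.5 (a 5-minute window = 5 minutes).
The 11th arrival falls in the interval iff at least 11 events occur there: P(S_11 ≤ t) = P(N ≥ 11) = 1 − P(N ≤ 10) ≈ 0.4793.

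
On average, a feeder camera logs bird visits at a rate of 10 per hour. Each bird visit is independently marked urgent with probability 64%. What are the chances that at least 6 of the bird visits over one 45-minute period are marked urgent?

0.3490

Thinning: the bird visits that are marked urgent themselves form a Poisson process with rate 0.64 × 10 = 6.4 per hour.
Over the interval, μ = 6.4 × 0.75 = 4.8 (a 45-minute period = 0.75 hours).
P(N ≥ 6) = 1 − P(N ≤ 5) ≈ 0.3490.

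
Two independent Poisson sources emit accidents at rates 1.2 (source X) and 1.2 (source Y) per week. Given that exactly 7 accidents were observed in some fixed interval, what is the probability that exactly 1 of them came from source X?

Given the total, each event is independently from source X with probability p = λ_X/(λ_X+λ_Y) = 1.2/2.4 = 0.5000.
So K ~ Binomial(7, 1.2/2.4): P(K = 1) = C(7,1) · (1.2/2.4)^1 · (1.2/2.4)^6 ≈ 0.0547.

0.0547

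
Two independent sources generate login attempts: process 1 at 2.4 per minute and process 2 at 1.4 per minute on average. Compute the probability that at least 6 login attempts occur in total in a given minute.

Independent Poisson processes superpose: combined rate λ = 2.4 + 1.4 = 3.8 per minute.
So μ = 3.8.
P(N ≥ 6) = 1 − P(N ≤ 5) ≈ 0.1844.

0.1844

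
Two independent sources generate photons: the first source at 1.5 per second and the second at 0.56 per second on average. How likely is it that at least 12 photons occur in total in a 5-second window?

0.3378

Independent Poisson processes superpose: combined rate λ = 1.5 + 0.56 = 2.06 per second.
Over the interval, μ = 2.06 × 5 = 10.3 (a 5-second window = 5 seconds).
P(N ≥ 12) = 1 − P(N ≤ 11) ≈ 0.3378.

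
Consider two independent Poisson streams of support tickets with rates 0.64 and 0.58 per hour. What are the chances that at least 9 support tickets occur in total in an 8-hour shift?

0.6395

Independent Poisson processes superpose: combined rate λ = 0.64 + 0.58 = 1.22 per hour.
Over the interval, μ = 1.22 × 8 = 9.76 (an 8-hour shift = 8 hours).
P(N ≥ 9) = 1 − P(N ≤ 8) ≈ 0.6395.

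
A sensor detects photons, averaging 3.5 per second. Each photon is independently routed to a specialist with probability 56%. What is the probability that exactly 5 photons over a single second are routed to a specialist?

Thinning: the photons that are routed to a specialist themselves form a Poisson process with rate 0.56 × 3.5 = 1.96 per second.
So μ = 1.96.
P(N = 5) = e^(−1.96) · 1.96^5/5! ≈ 0.0340.

0.0340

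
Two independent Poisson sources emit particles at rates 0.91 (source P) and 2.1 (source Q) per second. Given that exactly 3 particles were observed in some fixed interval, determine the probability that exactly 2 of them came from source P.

0.1913

Given the total, each event is independently from source P with probability p = λ_P/(λ_P+λ_Q) = 0.91/3.01 ≈ 0.3023.
So K ~ Binomial(3, 0.91/3.01): P(K = 2) = C(3,2) · (0.91/3.01)^2 · (2.1/3.01)^1 ≈ 0.1913.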